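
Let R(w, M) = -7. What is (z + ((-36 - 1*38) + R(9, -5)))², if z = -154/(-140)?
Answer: 638401/100 ≈ 6384.0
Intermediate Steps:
z = 11/10 (z = -154*(-1/140) = 11/10 ≈ 1.1000)
(z + ((-36 - 1*38) + R(9, -5)))² = (11/10 + ((-36 - 1*38) - 7))² = (11/10 + ((-36 - 38) - 7))² = (11/10 + (-74 - 7))² = (11/10 - 81)² = (-799/10)² = 638401/100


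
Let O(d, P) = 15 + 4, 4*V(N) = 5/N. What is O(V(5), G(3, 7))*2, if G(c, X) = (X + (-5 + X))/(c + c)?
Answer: 38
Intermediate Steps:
V(N) = 5/(4*N) (V(N) = (5/N)/4 = 5/(4*N))
G(c, X) = (-5 + 2*X)/(2*c) (G(c, X) = (-5 + 2*X)/((2*c)) = (-5 + 2*X)*(1/(2*c)) = (-5 + 2*X)/(2*c))
O(d, P) = 19
O(V(5), G(3, 7))*2 = 19*2 = 38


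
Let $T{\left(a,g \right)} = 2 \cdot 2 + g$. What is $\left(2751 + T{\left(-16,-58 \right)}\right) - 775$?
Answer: $1922$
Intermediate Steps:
$T{\left(a,g \right)} = 4 + g$
$\left(2751 + T{\left(-16,-58 \right)}\right) - 775 = \left(2751 + \left(4 - 58\right)\right) - 775 = \left(2751 - 54\right) - 775 = 2697 - 775 = 1922$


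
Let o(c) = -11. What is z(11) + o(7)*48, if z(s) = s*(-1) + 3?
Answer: -536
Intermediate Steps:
z(s) = 3 - s (z(s) = -s + 3 = 3 - s)
z(11) + o(7)*48 = (3 - 1*11) - 11*48 = (3 - 11) - 528 = -8 - 528 = -536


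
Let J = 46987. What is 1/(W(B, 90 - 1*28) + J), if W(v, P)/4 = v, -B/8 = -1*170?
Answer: 1/52427 ≈ 1.9074e-5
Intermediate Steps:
B = 1360 (B = -(-8)*170 = -8*(-170) = 1360)
W(v, P) = 4*v
1/(W(B, 90 - 1*28) + J) = 1/(4*1360 + 46987) = 1/(5440 + 46987) = 1/52427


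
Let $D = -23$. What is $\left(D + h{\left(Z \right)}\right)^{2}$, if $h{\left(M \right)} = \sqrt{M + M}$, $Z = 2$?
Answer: $441$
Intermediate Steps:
$h{\left(M \right)} = \sqrt{2} \sqrt{M}$ ($h{\left(M \right)} = \sqrt{2 M} = \sqrt{2} \sqrt{M}$)
$\left(D + h{\left(Z \right)}\right)^{2} = \left(-23 + \sqrt{2} \sqrt{2}\right)^{2} = \left(-23 + 2\right)^{2} = \left(-21\right)^{2} = 441$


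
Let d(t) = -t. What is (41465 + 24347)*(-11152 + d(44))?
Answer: -736831152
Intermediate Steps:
(41465 + 24347)*(-11152 + d(44)) = (41465 + 24347)*(-11152 - 1*44) = 65812*(-11152 - 44) = 65812*(-11196) = -736831152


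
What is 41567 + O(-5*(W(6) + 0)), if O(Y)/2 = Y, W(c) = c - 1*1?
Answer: 41517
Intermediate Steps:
W(c) = -1 + c (W(c) = c - 1 = -1 + c)
O(Y) = 2*Y
41567 + O(-5*(W(6) + 0)) = 41567 + 2*(-5*((-1 + 6) + 0)) = 41567 + 2*(-5*(5 + 0)) = 41567 + 2*(-5*5) = 41567 + 2*(-25) = 41567 - 50 = 41517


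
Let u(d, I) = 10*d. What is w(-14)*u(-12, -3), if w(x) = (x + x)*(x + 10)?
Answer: -13440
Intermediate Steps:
w(x) = 2*x*(10 + x) (w(x) = (2*x)*(10 + x) = 2*x*(10 + x))
w(-14)*u(-12, -3) = (2*(-14)*(10 - 14))*(10*(-12)) = (2*(-14)*(-4))*(-120) = 112*(-120) = -13440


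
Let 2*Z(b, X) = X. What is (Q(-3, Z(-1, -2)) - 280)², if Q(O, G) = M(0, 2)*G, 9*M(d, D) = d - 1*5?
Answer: 6325225/81 ≈ 78089.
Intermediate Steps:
Z(b, X) = X/2
M(d, D) = -5/9 + d/9 (M(d, D) = (d - 1*5)/9 = (d - 5)/9 = (-5 + d)/9 = -5/9 + d/9)
Q(O, G) = -5*G/9 (Q(O, G) = (-5/9 + (⅑)*0)*G = (-5/9 + 0)*G = -5*G/9)
(Q(-3, Z(-1, -2)) - 280)² = (-5*(-2)/18 - 280)² = (-5/9*(-1) - 280)² = (5/9 - 280)² = (-2515/9)² = 6325225/81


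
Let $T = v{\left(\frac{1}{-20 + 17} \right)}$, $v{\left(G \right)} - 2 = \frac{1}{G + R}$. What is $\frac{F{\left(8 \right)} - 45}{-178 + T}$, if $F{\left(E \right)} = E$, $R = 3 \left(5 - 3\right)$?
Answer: $\frac{629}{2989} \approx 0.21044$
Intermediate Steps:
$R = 6$ ($R = 3 \cdot 2 = 6$)
$v{\left(G \right)} = 2 + \frac{1}{6 + G}$ ($v{\left(G \right)} = 2 + \frac{1}{G + 6} = 2 + \frac{1}{6 + G}$)
$T = \frac{37}{17}$ ($T = \frac{13 + \frac{2}{-20 + 17}}{6 + \frac{1}{-20 + 17}} = \frac{13 + \frac{2}{-3}}{6 + \frac{1}{-3}} = \frac{13 + 2 \left(- \frac{1}{3}\right)}{6 - \frac{1}{3}} = \frac{13 - \frac{2}{3}}{\frac{17}{3}} = \frac{3}{17} \cdot \frac{37}{3} = \frac{37}{17} \approx 2.1765$)
$\frac{F{\left(8 \right)} - 45}{-178 + T} = \frac{8 - 45}{-178 + \frac{37}{17}} = - \frac{37}{- \frac{2989}{17}} = \left(-37\right) \left(- \frac{17}{2989}\right) = \frac{629}{2989}$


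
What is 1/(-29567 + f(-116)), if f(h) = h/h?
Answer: -1/29566 ≈ -3.3823e-5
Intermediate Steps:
f(h) = 1
1/(-29567 + f(-116)) = 1/(-29567 + 1) = 1/(-29566) = -1/29566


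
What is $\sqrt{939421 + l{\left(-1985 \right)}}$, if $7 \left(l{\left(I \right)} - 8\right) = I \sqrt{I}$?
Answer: $\frac{\sqrt{46032021 - 13895 i \sqrt{1985}}}{7} \approx 969.26 - 6.5173 i$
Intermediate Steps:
$l{\left(I \right)} = 8 + \frac{I^{\frac{3}{2}}}{7}$ ($l{\left(I \right)} = 8 + \frac{I \sqrt{I}}{7} = 8 + \frac{I^{\frac{3}{2}}}{7}$)
$\sqrt{939421 + l{\left(-1985 \right)}} = \sqrt{939421 + \left(8 + \frac{\left(-1985\right)^{\frac{3}{2}}}{7}\right)} = \sqrt{939421 + \left(8 + \frac{\left(-1985\right) i \sqrt{1985}}{7}\right)} = \sqrt{939421 + \left(8 - \frac{1985 i \sqrt{1985}}{7}\right)} = \sqrt{939429 - \frac{1985 i \sqrt{1985}}{7}}$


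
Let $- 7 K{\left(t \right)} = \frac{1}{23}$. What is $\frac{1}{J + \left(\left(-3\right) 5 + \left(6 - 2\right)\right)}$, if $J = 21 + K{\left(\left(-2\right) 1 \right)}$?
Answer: $\frac{161}{1609} \approx 0.10006$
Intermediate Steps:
$K{\left(t \right)} = - \frac{1}{161}$ ($K{\left(t \right)} = - \frac{1}{7 \cdot 23} = \left(- \frac{1}{7}\right) \frac{1}{23} = - \frac{1}{161}$)
$J = \frac{3380}{161}$ ($J = 21 - \frac{1}{161} = \frac{3380}{161} \approx 20.994$)
$\frac{1}{J + \left(\left(-3\right) 5 + \left(6 - 2\right)\right)} = \frac{1}{\frac{3380}{161} + \left(\left(-3\right) 5 + \left(6 - 2\right)\right)} = \frac{1}{\frac{3380}{161} + \left(-15 + 4\right)} = \frac{1}{\frac{3380}{161} - 11} = \frac{1}{\frac{1609}{161}} = \frac{161}{1609}$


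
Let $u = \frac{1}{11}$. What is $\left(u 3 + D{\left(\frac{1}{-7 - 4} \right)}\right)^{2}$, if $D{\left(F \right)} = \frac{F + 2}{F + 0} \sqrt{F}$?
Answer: $- \frac{4842}{121} - \frac{126 i \sqrt{11}}{121} \approx -40.017 - 3.4537 i$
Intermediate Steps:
$u = \frac{1}{11} \approx 0.090909$
$D{\left(F \right)} = \frac{2 + F}{\sqrt{F}}$ ($D{\left(F \right)} = \frac{2 + F}{F} \sqrt{F} = \frac{2 + F}{\sqrt{F}}$)
$\left(u 3 + D{\left(\frac{1}{-7 - 4} \right)}\right)^{2} = \left(\frac{1}{11} \cdot 3 + \frac{2 + \frac{1}{-7 - 4}}{\frac{1}{11} i \sqrt{11}}\right)^{2} = \left(\frac{3}{11} + \frac{2 + \frac{1}{-11}}{\frac{1}{11} i \sqrt{11}}\right)^{2} = \left(\frac{3}{11} + \frac{2 - \frac{1}{11}}{\frac{1}{11} i \sqrt{11}}\right)^{2} = \left(\frac{3}{11} + - i \sqrt{11} \cdot \frac{21}{11}\right)^{2} = \left(\frac{3}{11} - \frac{21 i \sqrt{11}}{11}\right)^{2}$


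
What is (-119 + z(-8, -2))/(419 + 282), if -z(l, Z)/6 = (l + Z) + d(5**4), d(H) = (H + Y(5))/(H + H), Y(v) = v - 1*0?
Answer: -7753/87625 ≈ -0.088479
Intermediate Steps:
Y(v) = v (Y(v) = v + 0 = v)
d(H) = (5 + H)/(2*H) (d(H) = (H + 5)/(H + H) = (5 + H)/((2*H)) = (5 + H)*(1/(2*H)) = (5 + H)/(2*H))
z(l, Z) = -378/125 - 6*Z - 6*l (z(l, Z) = -6*((l + Z) + (5 + 5**4)/(2*(5**4))) = -6*((Z + l) + (1/2)*(5 + 625)/625) = -6*((Z + l) + (1/2)*(1/625)*630) = -6*((Z + l) + 63/125) = -6*(63/125 + Z + l) = -378/125 - 6*Z - 6*l)
(-119 + z(-8, -2))/(419 + 282) = (-119 + (-378/125 - 6*(-2) - 6*(-8)))/(419 + 282) = (-119 + (-378/125 + 12 + 48))/701 = (-119 + 7122/125)*(1/701) = -7753/125*1/701 = -7753/87625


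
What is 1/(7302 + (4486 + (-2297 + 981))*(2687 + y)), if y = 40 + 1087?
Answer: 1/12097682 ≈ 8.2660e-8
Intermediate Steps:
y = 1127
1/(7302 + (4486 + (-2297 + 981))*(2687 + y)) = 1/(7302 + (4486 + (-2297 + 981))*(2687 + 1127)) = 1/(7302 + (4486 - 1316)*3814) = 1/(7302 + 3170*3814) = 1/(7302 + 12090380) = 1/12097682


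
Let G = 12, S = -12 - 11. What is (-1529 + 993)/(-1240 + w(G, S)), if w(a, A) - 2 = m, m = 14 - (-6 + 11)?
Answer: 536/1229 ≈ 0.43613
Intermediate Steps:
S = -23
m = 9 (m = 14 - 1*5 = 14 - 5 = 9)
w(a, A) = 11 (w(a, A) = 2 + 9 = 11)
(-1529 + 993)/(-1240 + w(G, S)) = (-1529 + 993)/(-1240 + 11) = -536/(-1229) = -536*(-1/1229) = 536/1229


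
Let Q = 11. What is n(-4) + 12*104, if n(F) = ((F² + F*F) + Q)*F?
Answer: 1076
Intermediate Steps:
n(F) = F*(11 + 2*F²) (n(F) = ((F² + F*F) + 11)*F = ((F² + F²) + 11)*F = (2*F² + 11)*F = (11 + 2*F²)*F = F*(11 + 2*F²))
n(-4) + 12*104 = -4*(11 + 2*(-4)²) + 12*104 = -4*(11 + 2*16) + 1248 = -4*(11 + 32) + 1248 = -4*43 + 1248 = -172 + 1248 = 1076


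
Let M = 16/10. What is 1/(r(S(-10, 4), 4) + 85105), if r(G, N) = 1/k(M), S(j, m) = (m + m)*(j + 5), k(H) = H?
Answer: 8/680845 ≈ 1.1750e-5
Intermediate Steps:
M = 8/5 (M = 16*(1/10) = 8/5 ≈ 1.6000)
S(j, m) = 2*m*(5 + j) (S(j, m) = (2*m)*(5 + j) = 2*m*(5 + j))
r(G, N) = 5/8 (r(G, N) = 1/(8/5) = 5/8)
1/(r(S(-10, 4), 4) + 85105) = 1/(5/8 + 85105) = 1/(680845/8) = 8/680845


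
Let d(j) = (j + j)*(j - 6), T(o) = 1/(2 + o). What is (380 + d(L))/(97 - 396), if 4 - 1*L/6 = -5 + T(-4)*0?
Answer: -428/23 ≈ -18.609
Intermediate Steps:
L = 54 (L = 24 - 6*(-5 + 0/(2 - 4)) = 24 - 6*(-5 + 0/(-2)) = 24 - 6*(-5 - ½*0) = 24 - 6*(-5 + 0) = 24 - 6*(-5) = 24 + 30 = 54)
d(j) = 2*j*(-6 + j) (d(j) = (2*j)*(-6 + j) = 2*j*(-6 + j))
(380 + d(L))/(97 - 396) = (380 + 2*54*(-6 + 54))/(97 - 396) = (380 + 2*54*48)/(-299) = (380 + 5184)*(-1/299) = 5564*(-1/299) = -428/23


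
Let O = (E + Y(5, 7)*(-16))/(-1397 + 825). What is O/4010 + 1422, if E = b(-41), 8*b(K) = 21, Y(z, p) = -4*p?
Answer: 5218671023/3669952 ≈ 1422.0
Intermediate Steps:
b(K) = 21/8 (b(K) = (1/8)*21 = 21/8)
E = 21/8 ≈ 2.6250
O = -3605/4576 (O = (21/8 - 4*7*(-16))/(-1397 + 825) = (21/8 - 28*(-16))/(-572) = (21/8 + 448)*(-1/572) = (3605/8)*(-1/572) = -3605/4576 ≈ -0.78781)
O/4010 + 1422 = -3605/4576/4010 + 1422 = -3605/4576*1/4010 + 1422 = -721/3669952 + 1422 = 5218671023/3669952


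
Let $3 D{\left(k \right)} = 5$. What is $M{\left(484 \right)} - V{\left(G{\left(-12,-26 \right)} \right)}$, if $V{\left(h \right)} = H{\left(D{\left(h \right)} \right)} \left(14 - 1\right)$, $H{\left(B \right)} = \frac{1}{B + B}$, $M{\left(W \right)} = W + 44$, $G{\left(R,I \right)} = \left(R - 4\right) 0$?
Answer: $\frac{5241}{10} \approx 524.1$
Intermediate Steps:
$D{\left(k \right)} = \frac{5}{3}$ ($D{\left(k \right)} = \frac{1}{3} \cdot 5 = \frac{5}{3}$)
$G{\left(R,I \right)} = 0$ ($G{\left(R,I \right)} = \left(-4 + R\right) 0 = 0$)
$M{\left(W \right)} = 44 + W$
$H{\left(B \right)} = \frac{1}{2 B}$
$V{\left(h \right)} = \frac{39}{10}$ ($V{\left(h \right)} = \frac{1}{2 \cdot \frac{5}{3}} \left(14 - 1\right) = \frac{1}{2} \cdot \frac{3}{5} \left(14 - 1\right) = \frac{3}{10} \cdot 13 = \frac{39}{10}$)
$M{\left(484 \right)} - V{\left(G{\left(-12,-26 \right)} \right)} = \left(44 + 484\right) - \frac{39}{10} = 528 - \frac{39}{10} = \frac{5241}{10}$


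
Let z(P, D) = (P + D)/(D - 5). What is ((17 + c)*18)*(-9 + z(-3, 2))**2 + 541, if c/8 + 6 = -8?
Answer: -127899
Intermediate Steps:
z(P, D) = (D + P)/(-5 + D)
c = -112 (c = -48 + 8*(-8) = -48 - 64 = -112)
((17 + c)*18)*(-9 + z(-3, 2))**2 + 541 = ((17 - 112)*18)*(-9 + (2 - 3)/(-5 + 2))**2 + 541 = (-95*18)*(-9 - 1/(-3))**2 + 541 = -1710*(-9 - 1/3*(-1))**2 + 541 = -1710*(-9 + 1/3)**2 + 541 = -1710*(-26/3)**2 + 541 = -1710*676/9 + 541 = -128440 + 541 = -127899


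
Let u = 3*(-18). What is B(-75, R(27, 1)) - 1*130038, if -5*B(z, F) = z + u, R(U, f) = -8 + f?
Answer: -650061/5 ≈ -1.3001e+5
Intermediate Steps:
u = -54
B(z, F) = 54/5 - z/5 (B(z, F) = -(z - 54)/5 = -(-54 + z)/5 = 54/5 - z/5)
B(-75, R(27, 1)) - 1*130038 = (54/5 - ⅕*(-75)) - 1*130038 = (54/5 + 15) - 130038 = 129/5 - 130038 = -650061/5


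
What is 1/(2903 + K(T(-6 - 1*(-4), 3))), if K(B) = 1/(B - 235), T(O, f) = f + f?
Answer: 229/664786 ≈ 0.00034447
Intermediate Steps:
T(O, f) = 2*f
K(B) = 1/(-235 + B)
1/(2903 + K(T(-6 - 1*(-4), 3))) = 1/(2903 + 1/(-235 + 2*3)) = 1/(2903 + 1/(-235 + 6)) = 1/(2903 + 1/(-229)) = 1/(2903 - 1/229) = 1/(664786/229) = 229/664786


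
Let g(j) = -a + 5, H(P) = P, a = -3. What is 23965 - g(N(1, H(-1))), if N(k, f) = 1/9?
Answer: 23957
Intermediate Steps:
N(k, f) = 1/9
g(j) = 8 (g(j) = -1*(-3) + 5 = 3 + 5 = 8)
23965 - g(N(1, H(-1))) = 23965 - 1*8 = 23965 - 8 = 23957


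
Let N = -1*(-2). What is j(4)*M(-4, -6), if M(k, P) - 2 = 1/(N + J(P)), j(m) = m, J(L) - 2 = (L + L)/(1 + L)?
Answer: 69/8 ≈ 8.6250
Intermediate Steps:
J(L) = 2 + 2*L/(1 + L) (J(L) = 2 + (L + L)/(1 + L) = 2 + (2*L)/(1 + L) = 2 + 2*L/(1 + L))
N = 2
M(k, P) = 2 + 1/(2 + 2*(1 + 2*P)/(1 + P))
j(4)*M(-4, -6) = 4*((9 + 13*(-6))/(2*(2 + 3*(-6)))) = 4*((9 - 78)/(2*(2 - 18))) = 4*((1/2)*(-69)/(-16)) = 4*((1/2)*(-1/16)*(-69)) = 4*(69/32) = 69/8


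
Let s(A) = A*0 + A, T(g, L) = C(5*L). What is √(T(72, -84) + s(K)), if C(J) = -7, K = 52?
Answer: 3*√5 ≈ 6.7082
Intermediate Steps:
T(g, L) = -7
s(A) = A (s(A) = 0 + A = A)
√(T(72, -84) + s(K)) = √(-7 + 52) = √45 = 3*√5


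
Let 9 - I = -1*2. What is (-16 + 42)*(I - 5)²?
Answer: 936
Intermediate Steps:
I = 11 (I = 9 - (-1)*2 = 9 - 1*(-2) = 9 + 2 = 11)
(-16 + 42)*(I - 5)² = (-16 + 42)*(11 - 5)² = 26*6² = 26*36 = 936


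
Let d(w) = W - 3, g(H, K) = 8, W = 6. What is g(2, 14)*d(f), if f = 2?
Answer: 24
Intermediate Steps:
d(w) = 3 (d(w) = 6 - 3 = 3)
g(2, 14)*d(f) = 8*3 = 24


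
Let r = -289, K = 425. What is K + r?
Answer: 136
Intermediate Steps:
K + r = 425 - 289 = 136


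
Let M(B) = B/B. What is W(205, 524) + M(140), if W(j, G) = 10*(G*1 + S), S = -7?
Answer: 5171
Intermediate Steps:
M(B) = 1
W(j, G) = -70 + 10*G (W(j, G) = 10*(G*1 - 7) = 10*(G - 7) = 10*(-7 + G) = -70 + 10*G)
W(205, 524) + M(140) = (-70 + 10*524) + 1 = (-70 + 5240) + 1 = 5170 + 1 = 5171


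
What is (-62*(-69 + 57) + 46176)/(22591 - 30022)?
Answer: -15640/2477 ≈ -6.3141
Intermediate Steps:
(-62*(-69 + 57) + 46176)/(22591 - 30022) = (-62*(-12) + 46176)/(-7431) = (744 + 46176)*(-1/7431) = 46920*(-1/7431) = -15640/2477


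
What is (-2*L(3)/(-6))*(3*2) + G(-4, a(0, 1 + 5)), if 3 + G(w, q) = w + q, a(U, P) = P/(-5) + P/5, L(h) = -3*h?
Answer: -25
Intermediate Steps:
a(U, P) = 0 (a(U, P) = P*(-⅕) + P*(⅕) = -P/5 + P/5 = 0)
G(w, q) = -3 + q + w (G(w, q) = -3 + (w + q) = -3 + (q + w) = -3 + q + w)
(-2*L(3)/(-6))*(3*2) + G(-4, a(0, 1 + 5)) = (-(-6)*3/(-6))*(3*2) + (-3 + 0 - 4) = (-2*(-9)*(-⅙))*6 - 7 = (18*(-⅙))*6 - 7 = -3*6 - 7 = -18 - 7 = -25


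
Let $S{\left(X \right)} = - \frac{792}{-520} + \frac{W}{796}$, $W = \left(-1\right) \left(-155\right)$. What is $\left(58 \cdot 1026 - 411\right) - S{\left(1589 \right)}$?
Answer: $\frac{3057589901}{51740} \approx 59095.0$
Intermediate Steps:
$W = 155$
$S{\left(X \right)} = \frac{88879}{51740}$ ($S{\left(X \right)} = - \frac{792}{-520} + \frac{155}{796} = \left(-792\right) \left(- \frac{1}{520}\right) + 155 \cdot \frac{1}{796} = \frac{99}{65} + \frac{155}{796} = \frac{88879}{51740}$)
$\left(58 \cdot 1026 - 411\right) - S{\left(1589 \right)} = \left(58 \cdot 1026 - 411\right) - \frac{88879}{51740} = \left(59508 - 411\right) - \frac{88879}{51740} = 59097 - \frac{88879}{51740} = \frac{3057589901}{51740}$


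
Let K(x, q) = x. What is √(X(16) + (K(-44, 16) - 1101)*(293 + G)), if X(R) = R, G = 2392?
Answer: 7*I*√62741 ≈ 1753.4*I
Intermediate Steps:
√(X(16) + (K(-44, 16) - 1101)*(293 + G)) = √(16 + (-44 - 1101)*(293 + 2392)) = √(16 - 1145*2685) = √(16 - 3074325) = √(-3074309) = 7*I*√62741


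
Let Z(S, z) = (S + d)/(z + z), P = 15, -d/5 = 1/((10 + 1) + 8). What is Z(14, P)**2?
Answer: 7569/36100 ≈ 0.20967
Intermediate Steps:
d = -5/19 (d = -5/((10 + 1) + 8) = -5/(11 + 8) = -5/19 ≈ -0.26316)
Z(S, z) = (-5/19 + S)/(2*z) (Z(S, z) = (S - 5/19)/(z + z) = (-5/19 + S)/((2*z)) = (-5/19 + S)*(1/(2*z)) = (-5/19 + S)/(2*z))
Z(14, P)**2 = ((1/38)*(-5 + 19*14)/15)**2 = ((1/38)*(1/15)*(-5 + 266))**2 = ((1/38)*(1/15)*261)**2 = (87/190)**2 = 7569/36100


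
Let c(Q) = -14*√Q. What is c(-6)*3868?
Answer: -54152*I*√6 ≈ -1.3264e+5*I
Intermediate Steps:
c(-6)*3868 = -14*I*√6*3868 = -54152*I*√6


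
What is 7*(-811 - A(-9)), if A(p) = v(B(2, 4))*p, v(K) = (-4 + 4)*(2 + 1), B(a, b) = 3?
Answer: -5677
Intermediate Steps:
v(K) = 0 (v(K) = 0*3 = 0)
A(p) = 0 (A(p) = 0*p = 0)
7*(-811 - A(-9)) = 7*(-811 - 1*0) = 7*(-811 + 0) = 7*(-811) = -5677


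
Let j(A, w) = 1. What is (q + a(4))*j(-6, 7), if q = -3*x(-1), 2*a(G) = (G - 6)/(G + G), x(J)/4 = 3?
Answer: -289/8 ≈ -36.125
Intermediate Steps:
x(J) = 12 (x(J) = 4*3 = 12)
a(G) = (-6 + G)/(4*G) (a(G) = ((G - 6)/(G + G))/2 = ((-6 + G)/((2*G)))/2 = ((-6 + G)*(1/(2*G)))/2 = ((-6 + G)/(2*G))/2 = (-6 + G)/(4*G))
q = -36 (q = -3*12 = -36)
(q + a(4))*j(-6, 7) = (-36 + (¼)*(-6 + 4)/4)*1 = (-36 + (¼)*(¼)*(-2))*1 = (-36 - ⅛)*1 = -289/8*1 = -289/8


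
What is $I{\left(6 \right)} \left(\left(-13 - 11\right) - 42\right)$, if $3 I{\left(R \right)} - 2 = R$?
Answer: $-176$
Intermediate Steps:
$I{\left(R \right)} = \frac{2}{3} + \frac{R}{3}$
$I{\left(6 \right)} \left(\left(-13 - 11\right) - 42\right) = \left(\frac{2}{3} + \frac{1}{3} \cdot 6\right) \left(\left(-13 - 11\right) - 42\right) = \left(\frac{2}{3} + 2\right) \left(\left(-13 - 11\right) - 42\right) = \frac{8 \left(-24 - 42\right)}{3} = \frac{8}{3} \left(-66\right) = -176$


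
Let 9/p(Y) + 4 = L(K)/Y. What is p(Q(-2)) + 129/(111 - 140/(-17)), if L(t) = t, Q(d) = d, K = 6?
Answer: -2892/14189 ≈ -0.20382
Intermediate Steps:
p(Y) = 9/(-4 + 6/Y)
p(Q(-2)) + 129/(111 - 140/(-17)) = -9*(-2)/(-6 + 4*(-2)) + 129/(111 - 140/(-17)) = -9*(-2)/(-6 - 8) + 129/(111 - 140*(-1/17)) = -9*(-2)/(-14) + 129/(111 + 140/17) = -9*(-2)*(-1/14) + 129/(2027/17) = -9/7 + 129*(17/2027) = -9/7 + 2193/2027 = -2892/14189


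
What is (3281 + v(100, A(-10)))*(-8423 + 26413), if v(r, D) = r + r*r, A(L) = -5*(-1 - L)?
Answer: 240724190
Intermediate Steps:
A(L) = 5 + 5*L
v(r, D) = r + r**2
(3281 + v(100, A(-10)))*(-8423 + 26413) = (3281 + 100*(1 + 100))*(-8423 + 26413) = (3281 + 100*101)*17990 = (3281 + 10100)*17990 = 13381*17990 = 240724190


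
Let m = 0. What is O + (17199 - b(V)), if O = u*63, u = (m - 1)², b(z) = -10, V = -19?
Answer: 17272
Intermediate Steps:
u = 1 (u = (0 - 1)² = (-1)² = 1)
O = 63 (O = 1*63 = 63)
O + (17199 - b(V)) = 63 + (17199 - 1*(-10)) = 63 + (17199 + 10) = 63 + 17209 = 17272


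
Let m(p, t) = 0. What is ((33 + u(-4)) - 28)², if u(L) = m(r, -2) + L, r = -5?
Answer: 1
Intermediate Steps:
u(L) = L (u(L) = 0 + L = L)
((33 + u(-4)) - 28)² = ((33 - 4) - 28)² = (29 - 28)² = 1² = 1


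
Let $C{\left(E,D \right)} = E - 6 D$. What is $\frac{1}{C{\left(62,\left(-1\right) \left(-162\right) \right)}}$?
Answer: $- \frac{1}{910} \approx -0.0010989$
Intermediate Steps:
$C{\left(E,D \right)} = E - 6 D$
$\frac{1}{C{\left(62,\left(-1\right) \left(-162\right) \right)}} = \frac{1}{62 - 6 \left(\left(-1\right) \left(-162\right)\right)} = \frac{1}{62 - 972} = \frac{1}{-910} = - \frac{1}{910}$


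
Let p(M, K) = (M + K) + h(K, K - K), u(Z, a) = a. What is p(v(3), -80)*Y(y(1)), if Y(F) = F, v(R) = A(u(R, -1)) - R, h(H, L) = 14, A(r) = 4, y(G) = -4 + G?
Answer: 195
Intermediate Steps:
v(R) = 4 - R
p(M, K) = 14 + K + M (p(M, K) = (M + K) + 14 = (K + M) + 14 = 14 + K + M)
p(v(3), -80)*Y(y(1)) = (14 - 80 + (4 - 1*3))*(-4 + 1) = (14 - 80 + (4 - 3))*(-3) = (14 - 80 + 1)*(-3) = -65*(-3) = 195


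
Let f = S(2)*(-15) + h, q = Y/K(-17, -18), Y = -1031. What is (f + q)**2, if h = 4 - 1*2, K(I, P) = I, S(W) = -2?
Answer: 2480625/289 ≈ 8583.5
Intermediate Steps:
h = 2 (h = 4 - 2 = 2)
q = 1031/17 (q = -1031/(-17) = -1031*(-1/17) = 1031/17 ≈ 60.647)
f = 32 (f = -2*(-15) + 2 = 30 + 2 = 32)
(f + q)**2 = (32 + 1031/17)**2 = (1575/17)**2 = 2480625/289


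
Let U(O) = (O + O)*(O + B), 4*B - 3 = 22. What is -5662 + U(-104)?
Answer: 14670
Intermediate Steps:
B = 25/4 (B = 3/4 + (1/4)*22 = 3/4 + 11/2 = 25/4 ≈ 6.2500)
U(O) = 2*O*(25/4 + O) (U(O) = (O + O)*(O + 25/4) = (2*O)*(25/4 + O) = 2*O*(25/4 + O))
-5662 + U(-104) = -5662 + (1/2)*(-104)*(25 + 4*(-104)) = -5662 + (1/2)*(-104)*(25 - 416) = -5662 + (1/2)*(-104)*(-391) = -5662 + 20332 = 14670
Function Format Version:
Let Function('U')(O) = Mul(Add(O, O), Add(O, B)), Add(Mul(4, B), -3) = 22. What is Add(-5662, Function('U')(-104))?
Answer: 14670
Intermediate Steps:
B = Rational(25, 4) (B = Add(Rational(3, 4), Mul(Rational(1, 4), 22)) = Add(Rational(3, 4), Rational(11, 2)) = Rational(25, 4) ≈ 6.2500)
Function('U')(O) = Mul(2, O, Add(Rational(25, 4), O)) (Function('U')(O) = Mul(Add(O, O), Add(O, Rational(25, 4))) = Mul(Mul(2, O), Add(Rational(25, 4), O)) = Mul(2, O, Add(Rational(25, 4), O)))
Add(-5662, Function('U')(-104)) = Add(-5662, Mul(Rational(1, 2), -104, Add(25, Mul(4, -104)))) = Add(-5662, Mul(Rational(1, 2), -104, Add(25, -416))) = Add(-5662, Mul(Rational(1, 2), -104, -391)) = Add(-5662, 20332) = 14670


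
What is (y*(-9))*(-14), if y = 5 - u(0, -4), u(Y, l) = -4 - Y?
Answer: 1134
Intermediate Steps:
y = 9 (y = 5 - (-4 - 1*0) = 5 - (-4 + 0) = 5 - 1*(-4) = 5 + 4 = 9)
(y*(-9))*(-14) = (9*(-9))*(-14) = -81*(-14) = 1134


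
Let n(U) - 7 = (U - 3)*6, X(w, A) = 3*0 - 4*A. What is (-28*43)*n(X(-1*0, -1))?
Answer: -15652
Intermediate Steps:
X(w, A) = -4*A (X(w, A) = 0 - 4*A = -4*A)
n(U) = -11 + 6*U (n(U) = 7 + (U - 3)*6 = 7 + (-3 + U)*6 = 7 + (-18 + 6*U) = -11 + 6*U)
(-28*43)*n(X(-1*0, -1)) = (-28*43)*(-11 + 6*(-4*(-1))) = -1204*(-11 + 6*4) = -1204*(-11 + 24) = -1204*13 = -15652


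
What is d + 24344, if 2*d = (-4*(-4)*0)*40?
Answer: 24344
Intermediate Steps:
d = 0 (d = ((-4*(-4)*0)*40)/2 = ((16*0)*40)/2 = (0*40)/2 = (½)*0 = 0)
d + 24344 = 0 + 24344 = 24344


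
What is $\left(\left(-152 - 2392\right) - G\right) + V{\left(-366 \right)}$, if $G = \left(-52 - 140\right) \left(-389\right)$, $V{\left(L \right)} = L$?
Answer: $-77598$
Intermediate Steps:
$G = 74688$ ($G = \left(-192\right) \left(-389\right) = 74688$)
$\left(\left(-152 - 2392\right) - G\right) + V{\left(-366 \right)} = \left(\left(-152 - 2392\right) - 74688\right) - 366 = \left(-2544 - 74688\right) - 366 = -77232 - 366 = -77598$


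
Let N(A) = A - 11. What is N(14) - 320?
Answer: -317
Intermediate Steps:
N(A) = -11 + A
N(14) - 320 = (-11 + 14) - 320 = 3 - 320 = -317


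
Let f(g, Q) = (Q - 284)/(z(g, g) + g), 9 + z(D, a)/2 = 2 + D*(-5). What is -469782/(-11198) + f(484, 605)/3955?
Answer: 4059701567571/96769476650 ≈ 41.952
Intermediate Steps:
z(D, a) = -14 - 10*D (z(D, a) = -18 + 2*(2 + D*(-5)) = -18 + 2*(2 - 5*D) = -18 + (4 - 10*D) = -14 - 10*D)
f(g, Q) = (-284 + Q)/(-14 - 9*g) (f(g, Q) = (Q - 284)/((-14 - 10*g) + g) = (-284 + Q)/(-14 - 9*g))
-469782/(-11198) + f(484, 605)/3955 = -469782/(-11198) + ((284 - 1*605)/(14 + 9*484))/3955 = -469782*(-1/11198) + ((284 - 605)/(14 + 4356))*(1/3955) = 234891/5599 + (-321/4370)*(1/3955) = 234891/5599 + ((1/4370)*(-321))*(1/3955) = 234891/5599 - 321/4370*1/3955 = 234891/5599 - 321/17283350 = 4059701567571/96769476650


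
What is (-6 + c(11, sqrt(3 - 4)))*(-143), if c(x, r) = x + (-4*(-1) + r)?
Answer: -1287 - 143*I ≈ -1287.0 - 143.0*I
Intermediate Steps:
c(x, r) = 4 + r + x (c(x, r) = x + (4 + r) = 4 + r + x)
(-6 + c(11, sqrt(3 - 4)))*(-143) = (-6 + (4 + sqrt(3 - 4) + 11))*(-143) = (-6 + (4 + sqrt(-1) + 11))*(-143) = (-6 + (4 + I + 11))*(-143) = (-6 + (15 + I))*(-143) = (9 + I)*(-143) = -1287 - 143*I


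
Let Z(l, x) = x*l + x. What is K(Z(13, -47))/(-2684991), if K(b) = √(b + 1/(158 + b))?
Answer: -I*√1645005/134249550 ≈ -9.5537e-6*I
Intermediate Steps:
Z(l, x) = x + l*x (Z(l, x) = l*x + x = x + l*x)
K(Z(13, -47))/(-2684991) = √((1 + (-47*(1 + 13))*(158 - 47*(1 + 13)))/(158 - 47*(1 + 13)))/(-2684991) = √((1 + (-47*14)*(158 - 47*14))/(158 - 47*14))*(-1/2684991) = √((1 - 658*(158 - 658))/(158 - 658))*(-1/2684991) = √((1 - 658*(-500))/(-500))*(-1/2684991) = √(-(1 + 329000)/500)*(-1/2684991) = √(-1/500*329001)*(-1/2684991) = √(-329001/500)*(-1/2684991) = (I*√1645005/50)*(-1/2684991) = -I*√1645005/134249550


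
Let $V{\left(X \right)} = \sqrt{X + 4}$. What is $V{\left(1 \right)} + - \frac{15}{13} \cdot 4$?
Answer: $- \frac{60}{13} + \sqrt{5} \approx -2.3793$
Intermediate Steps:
$V{\left(X \right)} = \sqrt{4 + X}$
$V{\left(1 \right)} + - \frac{15}{13} \cdot 4 = \sqrt{4 + 1} + - \frac{15}{13} \cdot 4 = \sqrt{5} + \left(-15\right) \frac{1}{13} \cdot 4 = \sqrt{5} - \frac{60}{13} = - \frac{60}{13} + \sqrt{5}$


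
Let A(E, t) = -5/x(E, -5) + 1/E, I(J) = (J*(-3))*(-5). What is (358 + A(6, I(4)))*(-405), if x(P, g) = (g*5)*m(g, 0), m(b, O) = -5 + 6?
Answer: -290277/2 ≈ -1.4514e+5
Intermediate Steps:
I(J) = 15*J (I(J) = -3*J*(-5) = 15*J)
m(b, O) = 1
x(P, g) = 5*g (x(P, g) = (g*5)*1 = (5*g)*1 = 5*g)
A(E, t) = ⅕ + 1/E (A(E, t) = -5/(5*(-5)) + 1/E = -5/(-25) + 1/E = -5*(-1/25) + 1/E = ⅕ + 1/E)
(358 + A(6, I(4)))*(-405) = (358 + (⅕)*(5 + 6)/6)*(-405) = (358 + (⅕)*(⅙)*11)*(-405) = (358 + 11/30)*(-405) = (10751/30)*(-405) = -290277/2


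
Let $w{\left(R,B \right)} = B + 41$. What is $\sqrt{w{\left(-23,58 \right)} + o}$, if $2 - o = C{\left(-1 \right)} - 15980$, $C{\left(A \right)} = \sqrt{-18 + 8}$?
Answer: $\sqrt{16081 - i \sqrt{10}} \approx 126.81 - 0.012 i$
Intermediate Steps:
$C{\left(A \right)} = i \sqrt{10}$ ($C{\left(A \right)} = \sqrt{-10} = i \sqrt{10}$)
$o = 15982 - i \sqrt{10}$ ($o = 2 - \left(i \sqrt{10} - 15980\right) = 2 - \left(-15980 + i \sqrt{10}\right) = 2 + \left(15980 - i \sqrt{10}\right) = 15982 - i \sqrt{10} \approx 15982.0 - 3.1623 i$)
$w{\left(R,B \right)} = 41 + B$
$\sqrt{w{\left(-23,58 \right)} + o} = \sqrt{\left(41 + 58\right) + \left(15982 - i \sqrt{10}\right)} = \sqrt{99 + \left(15982 - i \sqrt{10}\right)} = \sqrt{16081 - i \sqrt{10}}$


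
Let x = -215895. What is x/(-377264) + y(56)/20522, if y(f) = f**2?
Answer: 2806848547/3871105904 ≈ 0.72508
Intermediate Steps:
x/(-377264) + y(56)/20522 = -215895/(-377264) + 56**2/20522 = -215895*(-1/377264) + 3136*(1/20522) = 215895/377264 + 1568/10261 = 2806848547/3871105904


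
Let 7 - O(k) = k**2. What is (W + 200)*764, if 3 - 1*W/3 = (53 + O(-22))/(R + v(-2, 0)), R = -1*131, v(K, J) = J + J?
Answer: 19945748/131 ≈ 1.5226e+5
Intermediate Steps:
v(K, J) = 2*J
R = -131
O(k) = 7 - k**2
W = -93/131 (W = 9 - 3*(53 + (7 - 1*(-22)**2))/(-131 + 2*0) = 9 - 3*(53 + (7 - 1*484))/(-131 + 0) = 9 - 3*(53 + (7 - 484))/(-131) = 9 - 3*(53 - 477)*(-1)/131 = 9 - (-1272)*(-1)/131 = 9 - 3*424/131 = 9 - 1272/131 = -93/131 ≈ -0.70992)
(W + 200)*764 = (-93/131 + 200)*764 = (26107/131)*764 = 19945748/131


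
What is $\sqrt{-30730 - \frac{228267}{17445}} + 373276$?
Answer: $373276 + \frac{i \sqrt{1039553591785}}{5815} \approx 3.7328 \cdot 10^{5} + 175.34 i$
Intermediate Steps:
$\sqrt{-30730 - \frac{228267}{17445}} + 373276 = \sqrt{-30730 - \frac{76089}{5815}} + 373276 = \sqrt{- \frac{178771039}{5815}} + 373276 = \frac{i \sqrt{1039553591785}}{5815} + 373276 = 373276 + \frac{i \sqrt{1039553591785}}{5815}$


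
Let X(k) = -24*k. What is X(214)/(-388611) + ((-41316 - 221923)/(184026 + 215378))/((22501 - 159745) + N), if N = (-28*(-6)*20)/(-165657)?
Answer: 5183891638809130405/392092209693314543088 ≈ 0.013221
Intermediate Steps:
N = -1120/55219 (N = (168*20)*(-1/165657) = 3360*(-1/165657) = -1120/55219 ≈ -0.020283)
X(214)/(-388611) + ((-41316 - 221923)/(184026 + 215378))/((22501 - 159745) + N) = -24*214/(-388611) + ((-41316 - 221923)/(184026 + 215378))/((22501 - 159745) - 1120/55219) = -5136*(-1/388611) + (-263239/399404)/(-137244 - 1120/55219) = 1712/129537 + (-263239*1/399404)/(-7578477556/55219) = 1712/129537 - 263239/399404*(-55219/7578477556) = 1712/129537 + 14535794341/3026874249776624 = 5183891638809130405/392092209693314543088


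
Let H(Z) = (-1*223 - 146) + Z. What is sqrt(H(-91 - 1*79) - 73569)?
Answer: 2*I*sqrt(18527) ≈ 272.23*I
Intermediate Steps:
H(Z) = -369 + Z (H(Z) = (-223 - 146) + Z = -369 + Z)
sqrt(H(-91 - 1*79) - 73569) = sqrt((-369 + (-91 - 1*79)) - 73569) = sqrt((-369 + (-91 - 79)) - 73569) = sqrt((-369 - 170) - 73569) = sqrt(-539 - 73569) = sqrt(-74108) = 2*I*sqrt(18527)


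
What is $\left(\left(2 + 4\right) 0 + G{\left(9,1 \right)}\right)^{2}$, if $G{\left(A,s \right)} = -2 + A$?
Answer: $49$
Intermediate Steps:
$\left(\left(2 + 4\right) 0 + G{\left(9,1 \right)}\right)^{2} = \left(\left(2 + 4\right) 0 + \left(-2 + 9\right)\right)^{2} = \left(6 \cdot 0 + 7\right)^{2} = \left(0 + 7\right)^{2} = 7^{2} = 49$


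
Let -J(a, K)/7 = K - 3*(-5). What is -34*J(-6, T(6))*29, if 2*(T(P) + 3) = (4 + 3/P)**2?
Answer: 610827/4 ≈ 1.5271e+5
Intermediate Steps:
T(P) = -3 + (4 + 3/P)**2/2
J(a, K) = -105 - 7*K (J(a, K) = -7*(K - 3*(-5)) = -7*(K + 15) = -7*(15 + K) = -105 - 7*K)
-34*J(-6, T(6))*29 = -34*(-105 - 7*(5 + 12/6 + (9/2)/6**2))*29 = -34*(-105 - 7*(5 + 12*(1/6) + (9/2)*(1/36)))*29 = -34*(-105 - 7*(5 + 2 + 1/8))*29 = -34*(-105 - 7*57/8)*29 = -34*(-105 - 399/8)*29 = -34*(-1239/8)*29 = (21063/4)*29 = 610827/4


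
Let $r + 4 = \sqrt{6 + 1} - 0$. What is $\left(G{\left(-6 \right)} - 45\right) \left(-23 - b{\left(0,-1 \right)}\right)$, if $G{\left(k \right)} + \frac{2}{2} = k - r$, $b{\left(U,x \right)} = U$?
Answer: $1104 + 23 \sqrt{7} \approx 1164.9$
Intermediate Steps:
$r = -4 + \sqrt{7}$ ($r = -4 + \left(\sqrt{6 + 1} - 0\right) = -4 + \left(\sqrt{7} + 0\right) = -4 + \sqrt{7} \approx -1.3542$)
$G{\left(k \right)} = 3 + k - \sqrt{7}$ ($G{\left(k \right)} = -1 - \left(-4 + \sqrt{7} - k\right) = -1 + \left(k + \left(4 - \sqrt{7}\right)\right) = -1 + \left(4 + k - \sqrt{7}\right) = 3 + k - \sqrt{7}$)
$\left(G{\left(-6 \right)} - 45\right) \left(-23 - b{\left(0,-1 \right)}\right) = \left(\left(3 - 6 - \sqrt{7}\right) - 45\right) \left(-23 - 0\right) = \left(\left(-3 - \sqrt{7}\right) - 45\right) \left(-23 + 0\right) = \left(-48 - \sqrt{7}\right) \left(-23\right) = 1104 + 23 \sqrt{7}$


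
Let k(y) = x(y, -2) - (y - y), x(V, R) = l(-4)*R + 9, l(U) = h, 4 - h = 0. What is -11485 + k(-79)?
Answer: -11484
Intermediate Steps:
h = 4 (h = 4 - 1*0 = 4 + 0 = 4)
l(U) = 4
x(V, R) = 9 + 4*R (x(V, R) = 4*R + 9 = 9 + 4*R)
k(y) = 1 (k(y) = (9 + 4*(-2)) - (y - y) = (9 - 8) - 1*0 = 1 + 0 = 1)
-11485 + k(-79) = -11485 + 1 = -11484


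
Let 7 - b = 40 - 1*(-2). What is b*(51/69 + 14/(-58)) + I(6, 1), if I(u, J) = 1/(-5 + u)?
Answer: -10953/667 ≈ -16.421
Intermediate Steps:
b = -35 (b = 7 - (40 - 1*(-2)) = 7 - (40 + 2) = 7 - 1*42 = 7 - 42 = -35)
b*(51/69 + 14/(-58)) + I(6, 1) = -35*(51/69 + 14/(-58)) + 1/(-5 + 6) = -35*(51*(1/69) + 14*(-1/58)) + 1/1 = -35*(17/23 - 7/29) + 1 = -35*332/667 + 1 = -11620/667 + 1 = -10953/667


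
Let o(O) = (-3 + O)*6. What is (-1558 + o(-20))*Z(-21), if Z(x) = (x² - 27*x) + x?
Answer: -1673952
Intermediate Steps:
Z(x) = x² - 26*x
o(O) = -18 + 6*O
(-1558 + o(-20))*Z(-21) = (-1558 + (-18 + 6*(-20)))*(-21*(-26 - 21)) = (-1558 + (-18 - 120))*(-21*(-47)) = (-1558 - 138)*987 = -1696*987 = -1673952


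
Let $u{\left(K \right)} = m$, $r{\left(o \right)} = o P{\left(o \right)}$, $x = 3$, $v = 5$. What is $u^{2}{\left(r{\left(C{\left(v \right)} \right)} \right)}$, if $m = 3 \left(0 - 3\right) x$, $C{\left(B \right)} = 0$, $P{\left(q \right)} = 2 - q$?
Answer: $729$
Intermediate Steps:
$r{\left(o \right)} = o \left(2 - o\right)$
$m = -27$ ($m = 3 \left(0 - 3\right) 3 = 3 \left(-3\right) 3 = \left(-9\right) 3 = -27$)
$u{\left(K \right)} = -27$
$u^{2}{\left(r{\left(C{\left(v \right)} \right)} \right)} = \left(-27\right)^{2} = 729$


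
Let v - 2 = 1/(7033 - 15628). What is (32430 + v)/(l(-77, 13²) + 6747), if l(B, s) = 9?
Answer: 278753039/58067820 ≈ 4.8005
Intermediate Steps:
v = 17189/8595 (v = 2 + 1/(7033 - 15628) = 2 + 1/(-8595) = 2 - 1/8595 = 17189/8595 ≈ 1.9999)
(32430 + v)/(l(-77, 13²) + 6747) = (32430 + 17189/8595)/(9 + 6747) = (278753039/8595)/6756 = (278753039/8595)*(1/6756) = 278753039/58067820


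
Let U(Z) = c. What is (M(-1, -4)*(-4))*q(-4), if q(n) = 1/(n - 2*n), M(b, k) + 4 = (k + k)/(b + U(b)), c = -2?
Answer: 4/3 ≈ 1.3333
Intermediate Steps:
U(Z) = -2
M(b, k) = -4 + 2*k/(-2 + b) (M(b, k) = -4 + (k + k)/(b - 2) = -4 + (2*k)/(-2 + b) = -4 + 2*k/(-2 + b))
q(n) = -1/n (q(n) = 1/(-n) = -1/n)
(M(-1, -4)*(-4))*q(-4) = ((2*(4 - 4 - 2*(-1))/(-2 - 1))*(-4))*(-1/(-4)) = ((2*(4 - 4 + 2)/(-3))*(-4))*(-1*(-¼)) = ((2*(-⅓)*2)*(-4))*(¼) = -4/3*(-4)*(¼) = (16/3)*(¼) = 4/3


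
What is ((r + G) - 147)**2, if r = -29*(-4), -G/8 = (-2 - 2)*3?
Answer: 4225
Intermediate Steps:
G = 96 (G = -8*(-2 - 2)*3 = -(-32)*3 = -8*(-12) = 96)
r = 116
((r + G) - 147)**2 = ((116 + 96) - 147)**2 = (212 - 147)**2 = 65**2 = 4225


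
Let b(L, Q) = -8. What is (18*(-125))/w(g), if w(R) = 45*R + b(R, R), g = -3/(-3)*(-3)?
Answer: 2250/143 ≈ 15.734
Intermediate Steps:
g = -3 (g = -3*(-1/3)*(-3) = 1*(-3) = -3)
w(R) = -8 + 45*R (w(R) = 45*R - 8 = -8 + 45*R)
(18*(-125))/w(g) = (18*(-125))/(-8 + 45*(-3)) = -2250/(-8 - 135) = -2250/(-143) = -2250*(-1/143) = 2250/143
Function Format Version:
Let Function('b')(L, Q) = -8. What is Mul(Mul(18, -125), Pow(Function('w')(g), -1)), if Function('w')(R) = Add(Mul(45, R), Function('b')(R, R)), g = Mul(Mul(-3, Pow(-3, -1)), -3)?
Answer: Rational(2250, 143) ≈ 15.734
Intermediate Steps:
g = -3 (g = Mul(Mul(-3, Rational(-1, 3)), -3) = Mul(1, -3) = -3)
Function('w')(R) = Add(-8, Mul(45, R)) (Function('w')(R) = Add(Mul(45, R), -8) = Add(-8, Mul(45, R)))
Mul(Mul(18, -125), Pow(Function('w')(g), -1)) = Mul(Mul(18, -125), Pow(Add(-8, Mul(45, -3)), -1)) = Mul(-2250, Pow(Add(-8, -135), -1)) = Mul(-2250, Pow(-143, -1)) = Mul(-2250, Rational(-1, 143)) = Rational(2250, 143)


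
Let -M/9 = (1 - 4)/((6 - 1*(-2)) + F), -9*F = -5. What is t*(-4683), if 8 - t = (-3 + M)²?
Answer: -31635672/847 ≈ -37350.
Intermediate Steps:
F = 5/9 (F = -⅑*(-5) = 5/9 ≈ 0.55556)
M = 243/77 (M = -9*(1 - 4)/((6 - 1*(-2)) + 5/9) = -(-27)/((6 + 2) + 5/9) = -(-27)/(8 + 5/9) = -(-27)/77/9 = -(-27)*9/77 = -9*(-27/77) = 243/77 ≈ 3.1558)
t = 47288/5929 (t = 8 - (-3 + 243/77)² = 8 - (12/77)² = 8 - 1*144/5929 = 8 - 144/5929 = 47288/5929 ≈ 7.9757)
t*(-4683) = (47288/5929)*(-4683) = -31635672/847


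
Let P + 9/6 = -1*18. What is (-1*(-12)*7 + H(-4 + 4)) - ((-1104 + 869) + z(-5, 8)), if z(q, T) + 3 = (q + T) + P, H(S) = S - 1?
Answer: 675/2 ≈ 337.50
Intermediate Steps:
P = -39/2 (P = -3/2 - 1*18 = -3/2 - 18 = -39/2 ≈ -19.500)
H(S) = -1 + S
z(q, T) = -45/2 + T + q (z(q, T) = -3 + ((q + T) - 39/2) = -3 + ((T + q) - 39/2) = -3 + (-39/2 + T + q) = -45/2 + T + q)
(-1*(-12)*7 + H(-4 + 4)) - ((-1104 + 869) + z(-5, 8)) = (-1*(-12)*7 + (-1 + (-4 + 4))) - ((-1104 + 869) + (-45/2 + 8 - 5)) = (12*7 + (-1 + 0)) - (-235 - 39/2) = (84 - 1) - 1*(-509/2) = 83 + 509/2 = 675/2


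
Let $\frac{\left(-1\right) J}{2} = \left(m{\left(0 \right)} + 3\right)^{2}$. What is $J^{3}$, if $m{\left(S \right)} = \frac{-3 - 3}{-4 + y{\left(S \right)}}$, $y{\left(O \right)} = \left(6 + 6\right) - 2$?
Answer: $-512$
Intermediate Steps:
$y{\left(O \right)} = 10$ ($y{\left(O \right)} = 12 - 2 = 10$)
$m{\left(S \right)} = -1$ ($m{\left(S \right)} = \frac{-3 - 3}{-4 + 10} = - \frac{6}{6} = \left(-6\right) \frac{1}{6} = -1$)
$J = -8$ ($J = - 2 \left(-1 + 3\right)^{2} = - 2 \cdot 2^{2} = \left(-2\right) 4 = -8$)
$J^{3} = \left(-8\right)^{3} = -512$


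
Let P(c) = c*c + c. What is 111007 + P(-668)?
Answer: 556563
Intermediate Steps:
P(c) = c + c**2 (P(c) = c**2 + c = c + c**2)
111007 + P(-668) = 111007 - 668*(1 - 668) = 111007 - 668*(-667) = 111007 + 445556 = 556563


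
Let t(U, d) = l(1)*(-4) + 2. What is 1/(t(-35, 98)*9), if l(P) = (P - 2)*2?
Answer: 1/90 ≈ 0.011111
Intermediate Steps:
l(P) = -4 + 2*P (l(P) = (-2 + P)*2 = -4 + 2*P)
t(U, d) = 10 (t(U, d) = (-4 + 2*1)*(-4) + 2 = (-4 + 2)*(-4) + 2 = -2*(-4) + 2 = 8 + 2 = 10)
1/(t(-35, 98)*9) = 1/(10*9) = 1/90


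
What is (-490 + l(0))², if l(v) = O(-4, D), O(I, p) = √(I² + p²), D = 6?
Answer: 240152 - 1960*√13 ≈ 2.3309e+5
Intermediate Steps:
l(v) = 2*√13 (l(v) = √((-4)² + 6²) = √(16 + 36) = √52 = 2*√13)
(-490 + l(0))² = (-490 + 2*√13)²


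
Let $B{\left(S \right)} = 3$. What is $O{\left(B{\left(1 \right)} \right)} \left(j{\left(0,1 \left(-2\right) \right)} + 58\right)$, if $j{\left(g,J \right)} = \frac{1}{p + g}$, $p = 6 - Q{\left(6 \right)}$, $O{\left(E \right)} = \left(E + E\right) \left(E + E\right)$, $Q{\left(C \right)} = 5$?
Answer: $2124$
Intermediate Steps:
$O{\left(E \right)} = 4 E^{2}$ ($O{\left(E \right)} = 2 E 2 E = 4 E^{2}$)
$p = 1$ ($p = 6 - 5 = 1$)
$j{\left(g,J \right)} = \frac{1}{1 + g}$
$O{\left(B{\left(1 \right)} \right)} \left(j{\left(0,1 \left(-2\right) \right)} + 58\right) = 4 \cdot 3^{2} \left(\frac{1}{1 + 0} + 58\right) = 4 \cdot 9 \left(1^{-1} + 58\right) = 36 \left(1 + 58\right) = 36 \cdot 59 = 2124$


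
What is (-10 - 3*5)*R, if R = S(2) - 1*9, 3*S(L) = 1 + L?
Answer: 200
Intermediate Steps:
S(L) = 1/3 + L/3 (S(L) = (1 + L)/3 = 1/3 + L/3)
R = -8 (R = (1/3 + (1/3)*2) - 1*9 = (1/3 + 2/3) - 9 = 1 - 9 = -8)
(-10 - 3*5)*R = (-10 - 3*5)*(-8) = (-10 - 15)*(-8) = -25*(-8) = 200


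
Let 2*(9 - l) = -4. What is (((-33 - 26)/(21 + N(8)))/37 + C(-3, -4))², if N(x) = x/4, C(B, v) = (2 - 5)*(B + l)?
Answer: 419553289/724201 ≈ 579.33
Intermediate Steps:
l = 11 (l = 9 - ½*(-4) = 9 + 2 = 11)
C(B, v) = -33 - 3*B (C(B, v) = (2 - 5)*(B + 11) = -3*(11 + B) = -33 - 3*B)
N(x) = x/4 (N(x) = x*(¼) = x/4)
(((-33 - 26)/(21 + N(8)))/37 + C(-3, -4))² = (((-33 - 26)/(21 + (¼)*8))/37 + (-33 - 3*(-3)))² = (-59/(21 + 2)*(1/37) + (-33 + 9))² = (-59/23*(1/37) - 24)² = (-59*1/23*(1/37) - 24)² = (-59/23*1/37 - 24)² = (-59/851 - 24)² = (-20483/851)² = 419553289/724201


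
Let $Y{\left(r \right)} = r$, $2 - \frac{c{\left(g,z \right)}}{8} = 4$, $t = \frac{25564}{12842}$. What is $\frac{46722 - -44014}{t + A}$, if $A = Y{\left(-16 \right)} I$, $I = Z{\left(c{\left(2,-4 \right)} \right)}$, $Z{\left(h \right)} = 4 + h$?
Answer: $\frac{291307928}{622807} \approx 467.73$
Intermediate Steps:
$t = \frac{12782}{6421}$ ($t = 25564 \cdot \frac{1}{12842} = \frac{12782}{6421} \approx 1.9907$)
$c{\left(g,z \right)} = -16$ ($c{\left(g,z \right)} = 16 - 32 = -16$)
$I = -12$ ($I = 4 - 16 = -12$)
$A = 192$ ($A = \left(-16\right) \left(-12\right) = 192$)
$\frac{46722 - -44014}{t + A} = \frac{46722 - -44014}{\frac{12782}{6421} + 192} = \frac{46722 + 44014}{\frac{1245614}{6421}} = 90736 \cdot \frac{6421}{1245614} = \frac{291307928}{622807}$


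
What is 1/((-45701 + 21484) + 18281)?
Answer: -1/5936 ≈ -0.00016846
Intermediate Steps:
1/((-45701 + 21484) + 18281) = 1/(-24217 + 18281) = 1/(-5936) = -1/5936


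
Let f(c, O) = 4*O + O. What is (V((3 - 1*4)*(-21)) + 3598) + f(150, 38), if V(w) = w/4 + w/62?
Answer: 470405/124 ≈ 3793.6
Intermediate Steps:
f(c, O) = 5*O
V(w) = 33*w/124 (V(w) = w*(¼) + w*(1/62) = w/4 + w/62 = 33*w/124)
(V((3 - 1*4)*(-21)) + 3598) + f(150, 38) = (33*((3 - 1*4)*(-21))/124 + 3598) + 5*38 = (33*((3 - 4)*(-21))/124 + 3598) + 190 = (33*(-1*(-21))/124 + 3598) + 190 = ((33/124)*21 + 3598) + 190 = (693/124 + 3598) + 190 = 446845/124 + 190 = 470405/124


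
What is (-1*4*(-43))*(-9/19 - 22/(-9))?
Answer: 57964/171 ≈ 338.97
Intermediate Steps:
(-1*4*(-43))*(-9/19 - 22/(-9)) = (-4*(-43))*(-9*1/19 - 22*(-⅑)) = 172*(-9/19 + 22/9) = 172*(337/171) = 57964/171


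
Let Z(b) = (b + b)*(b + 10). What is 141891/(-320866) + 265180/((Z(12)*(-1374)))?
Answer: -23503149179/29097412344 ≈ -0.80774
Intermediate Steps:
Z(b) = 2*b*(10 + b) (Z(b) = (2*b)*(10 + b) = 2*b*(10 + b))
141891/(-320866) + 265180/((Z(12)*(-1374))) = 141891/(-320866) + 265180/(((2*12*(10 + 12))*(-1374))) = 141891*(-1/320866) + 265180/(((2*12*22)*(-1374))) = -141891/320866 + 265180/((528*(-1374))) = -141891/320866 + 265180/(-725472) = -141891/320866 + 265180*(-1/725472) = -141891/320866 - 66295/181368 = -23503149179/29097412344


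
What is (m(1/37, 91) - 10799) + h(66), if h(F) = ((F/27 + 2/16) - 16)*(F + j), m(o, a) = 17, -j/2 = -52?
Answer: -470347/36 ≈ -13065.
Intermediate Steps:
j = 104 (j = -2*(-52) = 104)
h(F) = (104 + F)*(-127/8 + F/27) (h(F) = ((F/27 + 2/16) - 16)*(F + 104) = ((F*(1/27) + 2*(1/16)) - 16)*(104 + F) = ((F/27 + ⅛) - 16)*(104 + F) = ((⅛ + F/27) - 16)*(104 + F) = (-127/8 + F/27)*(104 + F) = (104 + F)*(-127/8 + F/27))
(m(1/37, 91) - 10799) + h(66) = (17 - 10799) + (-1651 - 2597/216*66 + (1/27)*66²) = -10782 + (-1651 - 28567/36 + (1/27)*4356) = -10782 + (-1651 - 28567/36 + 484/3) = -10782 - 82195/36 = -470347/36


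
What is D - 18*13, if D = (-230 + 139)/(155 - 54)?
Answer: -23725/101 ≈ -234.90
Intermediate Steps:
D = -91/101 ≈ -0.90099
D - 18*13 = -91/101 - 18*13 = -91/101 - 234 = -23725/101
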